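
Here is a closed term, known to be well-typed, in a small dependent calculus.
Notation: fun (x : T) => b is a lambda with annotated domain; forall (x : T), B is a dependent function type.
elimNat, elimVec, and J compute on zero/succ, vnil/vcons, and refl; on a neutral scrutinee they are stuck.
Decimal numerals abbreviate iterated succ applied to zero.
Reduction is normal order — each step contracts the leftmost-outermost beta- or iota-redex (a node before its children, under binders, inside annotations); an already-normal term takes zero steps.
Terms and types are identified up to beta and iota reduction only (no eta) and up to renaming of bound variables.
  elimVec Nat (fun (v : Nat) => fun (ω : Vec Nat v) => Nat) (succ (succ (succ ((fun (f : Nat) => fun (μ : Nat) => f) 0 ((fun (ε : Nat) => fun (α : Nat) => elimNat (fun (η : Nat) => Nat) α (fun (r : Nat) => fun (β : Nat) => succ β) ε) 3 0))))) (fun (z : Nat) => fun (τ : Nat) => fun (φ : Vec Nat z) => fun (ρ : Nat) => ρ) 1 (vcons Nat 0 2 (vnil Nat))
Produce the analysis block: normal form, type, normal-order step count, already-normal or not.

normal form:
  3
inferred type:
  Nat
reduction steps (normal order): 8
term was already normal: no
first redex: an elimVec iota-redex


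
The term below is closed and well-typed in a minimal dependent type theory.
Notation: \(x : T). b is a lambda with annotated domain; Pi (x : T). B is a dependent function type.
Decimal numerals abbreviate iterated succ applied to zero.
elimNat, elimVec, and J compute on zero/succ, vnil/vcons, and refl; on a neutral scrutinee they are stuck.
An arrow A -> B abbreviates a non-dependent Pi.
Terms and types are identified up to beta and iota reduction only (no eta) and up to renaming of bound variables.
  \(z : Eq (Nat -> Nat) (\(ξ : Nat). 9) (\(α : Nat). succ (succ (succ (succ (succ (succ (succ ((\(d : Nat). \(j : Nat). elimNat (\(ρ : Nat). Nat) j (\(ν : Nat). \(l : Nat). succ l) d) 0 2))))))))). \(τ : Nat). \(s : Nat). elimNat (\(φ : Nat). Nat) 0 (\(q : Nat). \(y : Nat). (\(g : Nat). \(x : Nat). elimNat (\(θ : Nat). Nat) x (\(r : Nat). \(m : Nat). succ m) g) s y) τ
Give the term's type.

inferred type:
  Eq (Nat -> Nat) (\(z : Nat). 9) (\(ξ : Nat). 9) -> Nat -> Nat -> Nat


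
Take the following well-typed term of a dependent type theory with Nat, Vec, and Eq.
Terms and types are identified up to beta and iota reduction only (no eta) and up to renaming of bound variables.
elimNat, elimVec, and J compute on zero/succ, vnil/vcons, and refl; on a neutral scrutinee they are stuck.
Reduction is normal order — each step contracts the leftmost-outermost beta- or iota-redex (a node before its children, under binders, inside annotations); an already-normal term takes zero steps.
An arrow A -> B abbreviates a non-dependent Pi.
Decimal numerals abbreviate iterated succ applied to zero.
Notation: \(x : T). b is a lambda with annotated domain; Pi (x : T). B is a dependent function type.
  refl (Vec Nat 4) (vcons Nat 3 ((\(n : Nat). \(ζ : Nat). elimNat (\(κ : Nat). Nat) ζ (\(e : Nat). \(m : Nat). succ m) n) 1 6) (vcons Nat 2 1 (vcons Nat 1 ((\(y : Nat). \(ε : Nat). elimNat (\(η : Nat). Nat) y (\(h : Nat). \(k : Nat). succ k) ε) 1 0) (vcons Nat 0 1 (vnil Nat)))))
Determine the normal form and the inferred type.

reduced normal form:
  refl (Vec Nat 4) (vcons Nat 3 7 (vcons Nat 2 1 (vcons Nat 1 1 (vcons Nat 0 1 (vnil Nat)))))
inferred type:
  Eq (Vec Nat 4) (vcons Nat 3 7 (vcons Nat 2 1 (vcons Nat 1 1 (vcons Nat 0 1 (vnil Nat))))) (vcons Nat 3 7 (vcons Nat 2 1 (vcons Nat 1 1 (vcons Nat 0 1 (vnil Nat)))))


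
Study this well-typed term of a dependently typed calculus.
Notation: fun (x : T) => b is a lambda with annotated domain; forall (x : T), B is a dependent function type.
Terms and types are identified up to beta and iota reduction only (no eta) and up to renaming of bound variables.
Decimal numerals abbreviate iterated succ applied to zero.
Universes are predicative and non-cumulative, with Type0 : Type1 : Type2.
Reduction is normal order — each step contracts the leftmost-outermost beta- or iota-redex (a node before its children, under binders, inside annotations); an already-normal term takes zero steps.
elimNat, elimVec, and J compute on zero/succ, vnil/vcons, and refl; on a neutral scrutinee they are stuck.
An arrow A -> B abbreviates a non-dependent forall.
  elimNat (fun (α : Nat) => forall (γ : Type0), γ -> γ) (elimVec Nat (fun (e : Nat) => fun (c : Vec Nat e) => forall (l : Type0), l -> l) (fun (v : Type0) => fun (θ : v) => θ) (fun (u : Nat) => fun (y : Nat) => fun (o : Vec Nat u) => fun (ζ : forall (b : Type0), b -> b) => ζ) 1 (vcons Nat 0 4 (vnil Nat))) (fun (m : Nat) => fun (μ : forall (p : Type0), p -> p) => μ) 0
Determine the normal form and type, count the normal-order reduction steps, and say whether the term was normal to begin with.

resulting normal form:
  fun (α : Type0) => fun (γ : α) => γ
inferred type:
  forall (α : Type0), α -> α
reduction steps (normal order): 7
started in normal form: no
first redex: an elimNat iota-redex


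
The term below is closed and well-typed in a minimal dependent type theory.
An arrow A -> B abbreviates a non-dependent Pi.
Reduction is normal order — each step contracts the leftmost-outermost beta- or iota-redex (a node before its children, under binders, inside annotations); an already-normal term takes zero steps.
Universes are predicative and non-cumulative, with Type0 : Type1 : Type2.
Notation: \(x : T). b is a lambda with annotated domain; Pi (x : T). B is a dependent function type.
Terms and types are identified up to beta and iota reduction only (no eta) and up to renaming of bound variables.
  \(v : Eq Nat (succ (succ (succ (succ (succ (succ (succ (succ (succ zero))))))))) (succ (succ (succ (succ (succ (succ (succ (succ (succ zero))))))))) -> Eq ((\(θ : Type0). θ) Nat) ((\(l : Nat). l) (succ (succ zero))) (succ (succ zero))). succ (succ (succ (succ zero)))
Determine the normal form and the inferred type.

reduced normal form:
  \(v : Eq Nat (succ (succ (succ (succ (succ (succ (succ (succ (succ zero))))))))) (succ (succ (succ (succ (succ (succ (succ (succ (succ zero))))))))) -> Eq Nat (succ (succ zero)) (succ (succ zero))). succ (succ (succ (succ zero)))
the term's type:
  (Eq Nat (succ (succ (succ (succ (succ (succ (succ (succ (succ zero))))))))) (succ (succ (succ (succ (succ (succ (succ (succ (succ zero))))))))) -> Eq Nat (succ (succ zero)) (succ (succ zero))) -> Nat
observation: reduction starts at a beta-redex, and 2 normal-order steps reach the normal form.


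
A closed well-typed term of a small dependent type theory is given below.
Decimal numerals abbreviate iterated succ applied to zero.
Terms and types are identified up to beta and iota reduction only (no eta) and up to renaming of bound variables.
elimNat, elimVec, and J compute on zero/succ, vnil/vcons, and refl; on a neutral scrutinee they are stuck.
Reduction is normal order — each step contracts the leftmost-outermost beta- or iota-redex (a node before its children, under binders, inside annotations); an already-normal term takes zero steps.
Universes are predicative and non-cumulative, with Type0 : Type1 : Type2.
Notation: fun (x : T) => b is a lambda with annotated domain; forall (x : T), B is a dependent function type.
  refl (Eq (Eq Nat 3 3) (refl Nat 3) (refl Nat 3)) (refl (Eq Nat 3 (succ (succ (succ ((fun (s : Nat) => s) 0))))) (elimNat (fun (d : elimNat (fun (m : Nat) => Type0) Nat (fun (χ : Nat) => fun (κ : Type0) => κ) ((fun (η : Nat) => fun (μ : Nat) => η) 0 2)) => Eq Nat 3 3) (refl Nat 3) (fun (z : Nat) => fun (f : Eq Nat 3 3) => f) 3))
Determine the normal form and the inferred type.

reduced normal form:
  refl (Eq (Eq Nat 3 3) (refl Nat 3) (refl Nat 3)) (refl (Eq Nat 3 3) (refl Nat 3))
inferred type:
  Eq (Eq (Eq Nat 3 3) (refl Nat 3) (refl Nat 3)) (refl (Eq Nat 3 3) (refl Nat 3)) (refl (Eq Nat 3 3) (refl Nat 3))
observation: normalization takes exactly 11 steps under the normal-order strategy.


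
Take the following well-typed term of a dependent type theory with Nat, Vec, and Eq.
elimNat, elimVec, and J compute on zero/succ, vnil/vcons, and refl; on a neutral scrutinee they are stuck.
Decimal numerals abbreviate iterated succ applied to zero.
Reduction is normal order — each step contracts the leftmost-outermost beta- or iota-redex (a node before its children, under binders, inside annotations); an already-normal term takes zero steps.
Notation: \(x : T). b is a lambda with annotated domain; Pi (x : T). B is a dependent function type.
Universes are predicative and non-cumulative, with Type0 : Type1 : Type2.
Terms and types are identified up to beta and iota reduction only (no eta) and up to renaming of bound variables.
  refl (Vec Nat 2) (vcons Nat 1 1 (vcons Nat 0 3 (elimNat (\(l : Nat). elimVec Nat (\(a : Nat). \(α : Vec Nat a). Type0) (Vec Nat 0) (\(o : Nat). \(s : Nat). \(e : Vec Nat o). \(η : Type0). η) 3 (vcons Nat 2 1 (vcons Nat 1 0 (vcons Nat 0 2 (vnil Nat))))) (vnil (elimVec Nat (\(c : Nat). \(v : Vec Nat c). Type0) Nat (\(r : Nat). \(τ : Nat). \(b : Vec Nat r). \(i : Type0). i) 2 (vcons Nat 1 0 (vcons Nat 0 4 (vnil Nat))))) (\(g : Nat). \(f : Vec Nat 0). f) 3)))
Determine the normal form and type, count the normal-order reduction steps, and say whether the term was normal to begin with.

normal form:
  refl (Vec Nat 2) (vcons Nat 1 1 (vcons Nat 0 3 (vnil Nat)))
the term's type:
  Eq (Vec Nat 2) (vcons Nat 1 1 (vcons Nat 0 3 (vnil Nat))) (vcons Nat 1 1 (vcons Nat 0 3 (vnil Nat)))
normal-order step count: 21
already normal: no
first redex: an elimNat iota-redex


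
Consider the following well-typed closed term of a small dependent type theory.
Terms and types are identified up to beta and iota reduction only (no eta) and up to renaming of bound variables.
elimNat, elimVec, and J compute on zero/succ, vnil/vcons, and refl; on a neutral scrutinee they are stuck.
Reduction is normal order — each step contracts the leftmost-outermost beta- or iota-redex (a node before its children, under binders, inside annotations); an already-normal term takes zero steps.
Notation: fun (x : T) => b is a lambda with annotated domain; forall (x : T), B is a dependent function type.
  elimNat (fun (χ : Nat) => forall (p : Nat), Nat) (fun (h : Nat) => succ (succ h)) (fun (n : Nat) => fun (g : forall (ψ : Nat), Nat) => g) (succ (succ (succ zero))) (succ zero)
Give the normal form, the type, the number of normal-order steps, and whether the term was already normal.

reduced normal form:
  succ (succ (succ zero))
the term's type:
  Nat
reduction steps (normal order): 11
term was already normal: no
first redex: an elimNat iota-redex


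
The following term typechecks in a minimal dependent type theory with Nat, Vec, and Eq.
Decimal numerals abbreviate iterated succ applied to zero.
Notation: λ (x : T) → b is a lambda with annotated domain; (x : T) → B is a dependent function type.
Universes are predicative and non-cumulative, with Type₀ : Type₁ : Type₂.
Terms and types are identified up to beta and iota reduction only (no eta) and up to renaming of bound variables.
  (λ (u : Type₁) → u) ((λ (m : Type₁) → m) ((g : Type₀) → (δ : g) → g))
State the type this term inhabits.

inferred type:
  Type₁


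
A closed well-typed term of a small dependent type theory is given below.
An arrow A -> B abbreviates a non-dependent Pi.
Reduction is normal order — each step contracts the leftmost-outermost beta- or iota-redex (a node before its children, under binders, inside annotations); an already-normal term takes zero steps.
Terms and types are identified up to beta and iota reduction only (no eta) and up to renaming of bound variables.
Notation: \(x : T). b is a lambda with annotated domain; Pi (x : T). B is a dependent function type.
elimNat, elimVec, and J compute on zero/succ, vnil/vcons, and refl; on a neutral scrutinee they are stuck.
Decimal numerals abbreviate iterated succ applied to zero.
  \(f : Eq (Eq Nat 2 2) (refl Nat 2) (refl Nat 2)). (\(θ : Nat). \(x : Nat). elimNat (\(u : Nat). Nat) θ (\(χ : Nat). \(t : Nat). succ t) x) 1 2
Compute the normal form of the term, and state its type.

resulting normal form:
  \(f : Eq (Eq Nat 2 2) (refl Nat 2) (refl Nat 2)). 3
inferred type:
  Eq (Eq Nat 2 2) (refl Nat 2) (refl Nat 2) -> Nat


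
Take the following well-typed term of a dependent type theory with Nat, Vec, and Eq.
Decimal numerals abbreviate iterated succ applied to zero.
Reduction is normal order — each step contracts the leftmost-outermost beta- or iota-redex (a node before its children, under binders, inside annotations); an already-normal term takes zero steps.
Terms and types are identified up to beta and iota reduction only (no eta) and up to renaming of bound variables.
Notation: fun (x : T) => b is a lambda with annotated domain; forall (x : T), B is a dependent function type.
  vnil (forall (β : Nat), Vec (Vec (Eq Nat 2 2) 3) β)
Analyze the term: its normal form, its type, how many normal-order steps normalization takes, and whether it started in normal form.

reduced normal form:
  vnil (forall (β : Nat), Vec (Vec (Eq Nat 2 2) 3) β)
inferred type:
  Vec (forall (β : Nat), Vec (Vec (Eq Nat 2 2) 3) β) 0
normal-order step count: 0
started in normal form: yes


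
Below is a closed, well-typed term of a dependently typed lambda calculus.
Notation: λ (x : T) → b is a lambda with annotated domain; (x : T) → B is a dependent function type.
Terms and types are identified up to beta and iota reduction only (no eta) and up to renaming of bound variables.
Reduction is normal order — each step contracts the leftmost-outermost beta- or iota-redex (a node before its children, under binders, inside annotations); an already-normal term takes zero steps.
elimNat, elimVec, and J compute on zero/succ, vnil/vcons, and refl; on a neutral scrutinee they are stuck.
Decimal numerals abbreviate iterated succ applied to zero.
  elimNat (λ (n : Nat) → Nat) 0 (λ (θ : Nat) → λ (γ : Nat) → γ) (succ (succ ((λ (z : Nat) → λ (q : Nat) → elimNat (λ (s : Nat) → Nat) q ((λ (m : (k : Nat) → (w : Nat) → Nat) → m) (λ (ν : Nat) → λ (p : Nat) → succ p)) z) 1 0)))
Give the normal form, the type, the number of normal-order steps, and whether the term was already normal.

normal form:
  0
the term's type:
  Nat
steps to reach normal form (normal order): 17
term was already normal: no
first contracted redex: an elimNat iota-redex


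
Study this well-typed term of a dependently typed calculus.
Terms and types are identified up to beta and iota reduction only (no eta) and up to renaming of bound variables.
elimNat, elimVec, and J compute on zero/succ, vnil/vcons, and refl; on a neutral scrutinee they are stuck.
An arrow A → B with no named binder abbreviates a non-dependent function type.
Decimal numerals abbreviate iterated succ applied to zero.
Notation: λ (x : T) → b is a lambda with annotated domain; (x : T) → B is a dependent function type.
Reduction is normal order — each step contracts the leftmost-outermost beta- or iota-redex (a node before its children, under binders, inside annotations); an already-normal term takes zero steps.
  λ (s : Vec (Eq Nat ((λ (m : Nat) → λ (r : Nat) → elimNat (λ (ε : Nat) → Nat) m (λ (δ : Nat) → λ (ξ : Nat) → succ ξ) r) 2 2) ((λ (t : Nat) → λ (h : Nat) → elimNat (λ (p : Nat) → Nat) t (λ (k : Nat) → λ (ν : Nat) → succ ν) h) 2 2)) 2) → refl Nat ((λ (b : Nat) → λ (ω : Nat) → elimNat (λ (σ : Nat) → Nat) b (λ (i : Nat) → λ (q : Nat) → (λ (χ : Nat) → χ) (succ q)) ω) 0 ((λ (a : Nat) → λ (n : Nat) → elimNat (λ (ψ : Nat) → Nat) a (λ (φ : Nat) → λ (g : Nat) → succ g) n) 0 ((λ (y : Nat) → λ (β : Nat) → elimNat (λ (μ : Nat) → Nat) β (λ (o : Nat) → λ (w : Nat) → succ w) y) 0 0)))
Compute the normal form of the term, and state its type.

normal form:
  λ (s : Vec (Eq Nat 4 4) 2) → refl Nat 0
type:
  Vec (Eq Nat 4 4) 2 → Eq Nat 0 0


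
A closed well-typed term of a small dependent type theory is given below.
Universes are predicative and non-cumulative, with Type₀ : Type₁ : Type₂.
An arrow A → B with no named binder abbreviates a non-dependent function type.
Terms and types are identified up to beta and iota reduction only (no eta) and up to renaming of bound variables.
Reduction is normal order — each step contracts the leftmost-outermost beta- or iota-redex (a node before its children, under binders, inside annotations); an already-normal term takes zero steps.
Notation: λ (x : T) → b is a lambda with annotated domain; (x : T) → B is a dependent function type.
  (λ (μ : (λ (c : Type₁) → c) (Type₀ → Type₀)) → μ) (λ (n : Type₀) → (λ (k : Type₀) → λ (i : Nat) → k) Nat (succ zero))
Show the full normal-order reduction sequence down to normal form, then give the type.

normal-order reduction sequence:
  (λ (μ : (λ (c : Type₁) → c) (Type₀ → Type₀)) → μ) (λ (n : Type₀) → (λ (k : Type₀) → λ (i : Nat) → k) Nat (succ zero))
  ~> λ (μ : Type₀) → (λ (c : Type₀) → λ (n : Nat) → c) Nat (succ zero)
  ~> λ (μ : Type₀) → (λ (c : Nat) → Nat) (succ zero)
  ~> λ (μ : Type₀) → Nat
inferred type:
  Type₀ → Type₀


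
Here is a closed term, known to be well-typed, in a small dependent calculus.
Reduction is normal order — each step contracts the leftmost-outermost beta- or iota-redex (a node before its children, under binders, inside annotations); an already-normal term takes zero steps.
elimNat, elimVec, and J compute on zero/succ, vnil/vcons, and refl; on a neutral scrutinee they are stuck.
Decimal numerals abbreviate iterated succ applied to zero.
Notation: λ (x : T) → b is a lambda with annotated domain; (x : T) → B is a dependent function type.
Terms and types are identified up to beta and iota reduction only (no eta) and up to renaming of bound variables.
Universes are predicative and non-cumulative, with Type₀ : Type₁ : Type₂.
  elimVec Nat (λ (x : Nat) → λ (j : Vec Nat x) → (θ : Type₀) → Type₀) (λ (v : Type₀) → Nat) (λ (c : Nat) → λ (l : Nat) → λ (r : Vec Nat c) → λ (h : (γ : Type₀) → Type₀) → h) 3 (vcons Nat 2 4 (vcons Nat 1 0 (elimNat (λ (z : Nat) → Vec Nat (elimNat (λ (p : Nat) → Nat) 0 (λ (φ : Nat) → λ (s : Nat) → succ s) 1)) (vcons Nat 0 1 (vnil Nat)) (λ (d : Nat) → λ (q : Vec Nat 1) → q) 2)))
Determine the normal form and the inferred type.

reduced normal form:
  λ (x : Type₀) → Nat
the term's type:
  (x : Type₀) → Type₀


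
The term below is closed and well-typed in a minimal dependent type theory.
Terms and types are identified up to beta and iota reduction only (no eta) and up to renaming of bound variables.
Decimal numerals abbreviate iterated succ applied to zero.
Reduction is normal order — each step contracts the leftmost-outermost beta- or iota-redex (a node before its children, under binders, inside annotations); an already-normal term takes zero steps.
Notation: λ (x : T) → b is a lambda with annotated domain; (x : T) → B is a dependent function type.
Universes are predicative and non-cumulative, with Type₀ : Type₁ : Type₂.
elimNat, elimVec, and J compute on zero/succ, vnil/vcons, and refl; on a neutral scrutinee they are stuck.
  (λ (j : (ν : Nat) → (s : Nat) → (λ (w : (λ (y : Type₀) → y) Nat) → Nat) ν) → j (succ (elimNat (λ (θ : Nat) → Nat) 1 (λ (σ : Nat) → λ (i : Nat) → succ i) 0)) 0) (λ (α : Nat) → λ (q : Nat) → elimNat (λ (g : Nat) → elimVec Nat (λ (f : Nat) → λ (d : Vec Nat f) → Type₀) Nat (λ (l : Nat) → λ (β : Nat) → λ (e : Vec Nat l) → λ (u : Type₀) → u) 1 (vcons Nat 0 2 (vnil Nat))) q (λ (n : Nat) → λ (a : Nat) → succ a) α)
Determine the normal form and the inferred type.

reduced normal form:
  2
inferred type:
  Nat


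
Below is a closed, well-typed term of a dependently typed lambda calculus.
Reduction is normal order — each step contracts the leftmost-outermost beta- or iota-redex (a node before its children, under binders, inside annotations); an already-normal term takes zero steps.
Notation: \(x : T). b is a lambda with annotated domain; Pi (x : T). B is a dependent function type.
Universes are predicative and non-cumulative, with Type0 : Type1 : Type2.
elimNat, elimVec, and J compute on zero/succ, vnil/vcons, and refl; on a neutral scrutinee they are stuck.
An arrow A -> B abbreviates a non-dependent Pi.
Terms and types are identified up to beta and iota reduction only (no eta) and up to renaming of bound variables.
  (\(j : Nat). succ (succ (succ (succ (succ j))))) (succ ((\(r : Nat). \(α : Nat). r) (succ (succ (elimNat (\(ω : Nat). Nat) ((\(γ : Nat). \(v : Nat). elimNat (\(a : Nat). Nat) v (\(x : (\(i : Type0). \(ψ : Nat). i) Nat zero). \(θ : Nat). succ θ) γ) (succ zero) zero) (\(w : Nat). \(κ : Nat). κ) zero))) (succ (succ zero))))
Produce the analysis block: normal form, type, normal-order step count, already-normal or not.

reduced normal form:
  succ (succ (succ (succ (succ (succ (succ (succ (succ zero))))))))
type:
  Nat
steps to reach normal form (normal order): 10
already normal: no
first redex: a beta-redex


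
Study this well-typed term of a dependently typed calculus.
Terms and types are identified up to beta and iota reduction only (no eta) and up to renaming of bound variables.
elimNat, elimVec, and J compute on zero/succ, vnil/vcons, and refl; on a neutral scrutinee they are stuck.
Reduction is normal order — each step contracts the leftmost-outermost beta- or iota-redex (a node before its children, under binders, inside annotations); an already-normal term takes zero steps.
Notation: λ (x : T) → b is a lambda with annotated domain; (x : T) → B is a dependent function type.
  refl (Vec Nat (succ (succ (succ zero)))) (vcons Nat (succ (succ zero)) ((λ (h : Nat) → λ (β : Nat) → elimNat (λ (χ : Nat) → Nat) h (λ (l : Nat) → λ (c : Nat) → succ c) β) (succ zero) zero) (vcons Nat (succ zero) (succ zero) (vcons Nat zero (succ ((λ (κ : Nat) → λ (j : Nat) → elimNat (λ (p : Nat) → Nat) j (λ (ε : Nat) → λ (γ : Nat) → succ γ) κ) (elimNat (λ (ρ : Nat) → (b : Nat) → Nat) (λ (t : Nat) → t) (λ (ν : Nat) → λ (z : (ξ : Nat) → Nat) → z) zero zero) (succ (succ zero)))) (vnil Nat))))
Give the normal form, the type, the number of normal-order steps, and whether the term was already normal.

reduced normal form:
  refl (Vec Nat (succ (succ (succ zero)))) (vcons Nat (succ (succ zero)) (succ zero) (vcons Nat (succ zero) (succ zero) (vcons Nat zero (succ (succ (succ zero))) (vnil Nat))))
inferred type:
  Eq (Vec Nat (succ (succ (succ zero)))) (vcons Nat (succ (succ zero)) (succ zero) (vcons Nat (succ zero) (succ zero) (vcons Nat zero (succ (succ (succ zero))) (vnil Nat)))) (vcons Nat (succ (succ zero)) (succ zero) (vcons Nat (succ zero) (succ zero) (vcons Nat zero (succ (succ (succ zero))) (vnil Nat))))
reduction steps (normal order): 8
term was already normal: no
first redex: a beta-redex


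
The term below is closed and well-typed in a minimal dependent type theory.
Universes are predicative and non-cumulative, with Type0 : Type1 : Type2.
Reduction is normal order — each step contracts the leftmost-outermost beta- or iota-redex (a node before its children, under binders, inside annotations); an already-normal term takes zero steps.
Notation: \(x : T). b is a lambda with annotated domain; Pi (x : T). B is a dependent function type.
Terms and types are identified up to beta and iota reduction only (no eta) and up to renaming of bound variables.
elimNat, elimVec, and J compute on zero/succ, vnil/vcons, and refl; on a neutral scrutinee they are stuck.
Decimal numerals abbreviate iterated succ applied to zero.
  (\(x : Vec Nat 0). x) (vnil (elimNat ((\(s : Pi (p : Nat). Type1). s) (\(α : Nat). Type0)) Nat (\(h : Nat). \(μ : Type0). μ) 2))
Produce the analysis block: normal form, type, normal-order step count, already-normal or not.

normal form:
  vnil Nat
type:
  Vec Nat 0
reduction steps (normal order): 8
already normal: no
first contracted redex: a beta-redex


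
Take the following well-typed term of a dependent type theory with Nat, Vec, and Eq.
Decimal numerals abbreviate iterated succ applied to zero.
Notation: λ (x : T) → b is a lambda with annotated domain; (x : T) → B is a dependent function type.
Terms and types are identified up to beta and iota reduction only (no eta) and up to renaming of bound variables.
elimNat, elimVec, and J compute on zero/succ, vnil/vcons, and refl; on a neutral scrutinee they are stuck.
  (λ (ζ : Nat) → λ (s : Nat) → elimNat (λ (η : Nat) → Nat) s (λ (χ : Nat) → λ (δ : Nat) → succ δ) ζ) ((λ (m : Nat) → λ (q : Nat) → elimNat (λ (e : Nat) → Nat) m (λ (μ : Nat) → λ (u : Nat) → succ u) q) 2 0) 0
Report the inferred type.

type:
  Nat


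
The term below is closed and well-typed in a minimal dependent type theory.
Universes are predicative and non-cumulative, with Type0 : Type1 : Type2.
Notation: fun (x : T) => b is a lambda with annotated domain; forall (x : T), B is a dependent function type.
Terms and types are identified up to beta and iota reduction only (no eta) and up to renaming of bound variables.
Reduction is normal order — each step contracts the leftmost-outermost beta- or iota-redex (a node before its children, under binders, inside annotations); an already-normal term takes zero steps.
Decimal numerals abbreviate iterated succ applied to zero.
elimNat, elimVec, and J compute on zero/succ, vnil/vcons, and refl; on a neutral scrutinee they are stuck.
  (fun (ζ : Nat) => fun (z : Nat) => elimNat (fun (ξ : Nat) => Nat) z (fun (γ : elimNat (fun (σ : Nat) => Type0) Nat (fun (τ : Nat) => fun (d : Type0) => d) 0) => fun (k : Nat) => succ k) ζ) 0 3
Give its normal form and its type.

reduced normal form:
  3
inferred type:
  Nat


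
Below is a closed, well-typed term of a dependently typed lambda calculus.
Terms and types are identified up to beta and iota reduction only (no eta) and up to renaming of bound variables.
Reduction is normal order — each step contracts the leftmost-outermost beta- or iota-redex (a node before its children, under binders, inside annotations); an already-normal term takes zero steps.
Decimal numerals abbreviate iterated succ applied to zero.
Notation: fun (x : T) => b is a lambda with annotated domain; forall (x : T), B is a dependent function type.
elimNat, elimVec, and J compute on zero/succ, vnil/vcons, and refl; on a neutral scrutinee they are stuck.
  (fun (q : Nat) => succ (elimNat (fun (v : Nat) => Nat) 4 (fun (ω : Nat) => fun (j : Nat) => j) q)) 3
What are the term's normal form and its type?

resulting normal form:
  5
the term's type:
  Nat


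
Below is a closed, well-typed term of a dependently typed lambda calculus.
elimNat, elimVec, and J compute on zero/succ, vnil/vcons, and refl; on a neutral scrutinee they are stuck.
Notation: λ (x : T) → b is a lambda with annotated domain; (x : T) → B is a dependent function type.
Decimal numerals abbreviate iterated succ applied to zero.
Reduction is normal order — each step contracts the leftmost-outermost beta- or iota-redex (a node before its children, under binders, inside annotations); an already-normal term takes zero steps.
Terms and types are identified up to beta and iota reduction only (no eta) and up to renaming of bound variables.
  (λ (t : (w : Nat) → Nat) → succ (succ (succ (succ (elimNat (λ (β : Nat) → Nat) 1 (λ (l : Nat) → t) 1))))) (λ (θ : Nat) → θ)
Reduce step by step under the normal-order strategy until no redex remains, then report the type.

reduction (normal order):
  (λ (t : (w : Nat) → Nat) → succ (succ (succ (succ (elimNat (λ (β : Nat) → Nat) 1 (λ (l : Nat) → t) 1))))) (λ (θ : Nat) → θ)
  ~> succ (succ (succ (succ (elimNat (λ (t : Nat) → Nat) 1 (λ (w : Nat) → λ (β : Nat) → β) 1))))
  ~> succ (succ (succ (succ ((λ (t : Nat) → λ (w : Nat) → w) 0 (elimNat (λ (β : Nat) → Nat) 1 (λ (l : Nat) → λ (θ : Nat) → θ) 0)))))
  ~> succ (succ (succ (succ ((λ (t : Nat) → t) (elimNat (λ (w : Nat) → Nat) 1 (λ (β : Nat) → λ (l : Nat) → l) 0)))))
  ~> succ (succ (succ (succ (elimNat (λ (t : Nat) → Nat) 1 (λ (w : Nat) → λ (β : Nat) → β) 0))))
  ~> 5
inferred type:
  Nat


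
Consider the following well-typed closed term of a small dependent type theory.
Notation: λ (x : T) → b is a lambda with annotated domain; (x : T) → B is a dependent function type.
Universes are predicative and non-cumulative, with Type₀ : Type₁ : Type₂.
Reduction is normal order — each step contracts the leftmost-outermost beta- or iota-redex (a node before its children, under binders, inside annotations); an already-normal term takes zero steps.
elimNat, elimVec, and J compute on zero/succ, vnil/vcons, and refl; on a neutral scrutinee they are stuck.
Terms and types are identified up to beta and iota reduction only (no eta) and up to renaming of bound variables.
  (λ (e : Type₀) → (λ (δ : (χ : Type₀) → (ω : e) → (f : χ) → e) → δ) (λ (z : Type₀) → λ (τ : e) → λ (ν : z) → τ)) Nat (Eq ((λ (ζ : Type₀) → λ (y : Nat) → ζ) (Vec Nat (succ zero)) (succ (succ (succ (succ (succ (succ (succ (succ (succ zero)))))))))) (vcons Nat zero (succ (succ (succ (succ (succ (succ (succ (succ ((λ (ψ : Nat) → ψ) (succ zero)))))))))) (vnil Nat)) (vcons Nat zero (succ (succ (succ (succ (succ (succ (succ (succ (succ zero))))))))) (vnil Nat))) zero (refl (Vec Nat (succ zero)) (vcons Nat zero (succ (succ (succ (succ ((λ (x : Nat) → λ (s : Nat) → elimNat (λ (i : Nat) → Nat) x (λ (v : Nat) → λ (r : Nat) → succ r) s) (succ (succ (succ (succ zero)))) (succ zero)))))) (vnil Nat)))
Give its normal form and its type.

reduced normal form:
  zero
inferred type:
  Nat
observation: the term reaches its normal form after 5 normal-order steps.


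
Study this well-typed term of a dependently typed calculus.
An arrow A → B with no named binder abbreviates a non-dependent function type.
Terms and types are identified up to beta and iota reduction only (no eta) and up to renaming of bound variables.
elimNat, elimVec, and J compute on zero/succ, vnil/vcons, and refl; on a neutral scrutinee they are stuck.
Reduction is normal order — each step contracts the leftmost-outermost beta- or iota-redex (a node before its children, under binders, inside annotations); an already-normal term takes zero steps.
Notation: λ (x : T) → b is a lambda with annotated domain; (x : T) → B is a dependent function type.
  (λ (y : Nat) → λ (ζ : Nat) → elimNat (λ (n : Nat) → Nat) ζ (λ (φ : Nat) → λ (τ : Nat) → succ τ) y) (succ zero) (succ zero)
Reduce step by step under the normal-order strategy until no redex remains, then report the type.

normal-order reduction sequence:
  (λ (y : Nat) → λ (ζ : Nat) → elimNat (λ (n : Nat) → Nat) ζ (λ (φ : Nat) → λ (τ : Nat) → succ τ) y) (succ zero) (succ zero)
  ~> (λ (y : Nat) → elimNat (λ (ζ : Nat) → Nat) y (λ (n : Nat) → λ (φ : Nat) → succ φ) (succ zero)) (succ zero)
  ~> elimNat (λ (y : Nat) → Nat) (succ zero) (λ (ζ : Nat) → λ (n : Nat) → succ n) (succ zero)
  ~> (λ (y : Nat) → λ (ζ : Nat) → succ ζ) zero (elimNat (λ (n : Nat) → Nat) (succ zero) (λ (φ : Nat) → λ (τ : Nat) → succ τ) zero)
  ~> (λ (y : Nat) → succ y) (elimNat (λ (ζ : Nat) → Nat) (succ zero) (λ (n : Nat) → λ (φ : Nat) → succ φ) zero)
  ~> succ (elimNat (λ (y : Nat) → Nat) (succ zero) (λ (ζ : Nat) → λ (n : Nat) → succ n) zero)
  ~> succ (succ zero)
type:
  Nat


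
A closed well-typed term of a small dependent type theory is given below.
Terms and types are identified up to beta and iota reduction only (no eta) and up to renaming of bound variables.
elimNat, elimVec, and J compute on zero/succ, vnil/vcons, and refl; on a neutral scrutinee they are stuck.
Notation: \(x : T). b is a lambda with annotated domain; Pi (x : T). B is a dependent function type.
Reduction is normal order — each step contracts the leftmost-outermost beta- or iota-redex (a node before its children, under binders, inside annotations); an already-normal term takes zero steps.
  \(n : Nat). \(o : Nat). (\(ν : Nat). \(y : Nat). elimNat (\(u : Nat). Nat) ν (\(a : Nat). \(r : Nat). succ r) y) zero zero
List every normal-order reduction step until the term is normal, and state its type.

reduction (normal order):
  \(n : Nat). \(o : Nat). (\(ν : Nat). \(y : Nat). elimNat (\(u : Nat). Nat) ν (\(a : Nat). \(r : Nat). succ r) y) zero zero
  ~> \(n : Nat). \(o : Nat). (\(ν : Nat). elimNat (\(y : Nat). Nat) zero (\(u : Nat). \(a : Nat). succ a) ν) zero
  ~> \(n : Nat). \(o : Nat). elimNat (\(ν : Nat). Nat) zero (\(y : Nat). \(u : Nat). succ u) zero
  ~> \(n : Nat). \(o : Nat). zero
the term's type:
  Pi (n : Nat). Pi (o : Nat). Nat


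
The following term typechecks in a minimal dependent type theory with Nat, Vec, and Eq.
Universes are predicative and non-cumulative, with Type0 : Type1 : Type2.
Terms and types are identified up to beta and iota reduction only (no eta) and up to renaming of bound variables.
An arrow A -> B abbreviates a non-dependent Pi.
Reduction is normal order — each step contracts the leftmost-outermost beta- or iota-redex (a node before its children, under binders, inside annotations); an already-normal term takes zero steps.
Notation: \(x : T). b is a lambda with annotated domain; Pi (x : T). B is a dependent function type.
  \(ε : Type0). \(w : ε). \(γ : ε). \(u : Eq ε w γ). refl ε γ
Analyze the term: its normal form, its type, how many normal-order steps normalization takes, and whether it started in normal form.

resulting normal form:
  \(ε : Type0). \(w : ε). \(γ : ε). \(u : Eq ε w γ). refl ε γ
inferred type:
  Pi (ε : Type0). Pi (w : ε). Pi (γ : ε). Eq ε w γ -> Eq ε γ γ
normal-order step count: 0
term was already normal: yes


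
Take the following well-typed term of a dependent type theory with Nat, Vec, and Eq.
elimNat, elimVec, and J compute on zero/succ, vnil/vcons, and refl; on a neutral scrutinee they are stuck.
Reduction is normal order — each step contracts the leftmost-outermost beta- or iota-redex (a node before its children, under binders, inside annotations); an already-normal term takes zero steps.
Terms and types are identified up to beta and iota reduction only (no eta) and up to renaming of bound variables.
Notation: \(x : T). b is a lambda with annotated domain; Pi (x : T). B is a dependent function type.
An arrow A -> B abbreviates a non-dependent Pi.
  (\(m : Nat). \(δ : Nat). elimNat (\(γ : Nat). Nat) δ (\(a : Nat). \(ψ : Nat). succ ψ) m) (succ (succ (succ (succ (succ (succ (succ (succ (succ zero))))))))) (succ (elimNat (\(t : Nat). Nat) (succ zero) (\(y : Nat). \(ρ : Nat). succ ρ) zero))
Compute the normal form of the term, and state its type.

reduced normal form:
  succ (succ (succ (succ (succ (succ (succ (succ (succ (succ (succ zero))))))))))
the term's type:
  Nat
observation: the leftmost-outermost redex is a beta-redex, and normalization takes 31 steps.


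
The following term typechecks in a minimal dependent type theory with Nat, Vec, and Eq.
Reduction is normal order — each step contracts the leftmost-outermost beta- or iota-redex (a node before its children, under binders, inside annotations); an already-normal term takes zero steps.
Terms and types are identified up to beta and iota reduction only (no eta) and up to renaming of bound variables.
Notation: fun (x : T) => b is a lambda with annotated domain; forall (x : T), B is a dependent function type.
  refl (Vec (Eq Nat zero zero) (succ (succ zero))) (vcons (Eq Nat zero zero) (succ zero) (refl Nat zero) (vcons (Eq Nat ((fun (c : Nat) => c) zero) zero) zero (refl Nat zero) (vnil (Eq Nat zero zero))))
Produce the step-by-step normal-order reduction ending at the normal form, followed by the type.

reduction (normal order):
  refl (Vec (Eq Nat zero zero) (succ (succ zero))) (vcons (Eq Nat zero zero) (succ zero) (refl Nat zero) (vcons (Eq Nat ((fun (c : Nat) => c) zero) zero) zero (refl Nat zero) (vnil (Eq Nat zero zero))))
  ~> refl (Vec (Eq Nat zero zero) (succ (succ zero))) (vcons (Eq Nat zero zero) (succ zero) (refl Nat zero) (vcons (Eq Nat zero zero) zero (refl Nat zero) (vnil (Eq Nat zero zero))))
inferred type:
  Eq (Vec (Eq Nat zero zero) (succ (succ zero))) (vcons (Eq Nat zero zero) (succ zero) (refl Nat zero) (vcons (Eq Nat zero zero) zero (refl Nat zero) (vnil (Eq Nat zero zero)))) (vcons (Eq Nat zero zero) (succ zero) (refl Nat zero) (vcons (Eq Nat zero zero) zero (refl Nat zero) (vnil (Eq Nat zero zero))))


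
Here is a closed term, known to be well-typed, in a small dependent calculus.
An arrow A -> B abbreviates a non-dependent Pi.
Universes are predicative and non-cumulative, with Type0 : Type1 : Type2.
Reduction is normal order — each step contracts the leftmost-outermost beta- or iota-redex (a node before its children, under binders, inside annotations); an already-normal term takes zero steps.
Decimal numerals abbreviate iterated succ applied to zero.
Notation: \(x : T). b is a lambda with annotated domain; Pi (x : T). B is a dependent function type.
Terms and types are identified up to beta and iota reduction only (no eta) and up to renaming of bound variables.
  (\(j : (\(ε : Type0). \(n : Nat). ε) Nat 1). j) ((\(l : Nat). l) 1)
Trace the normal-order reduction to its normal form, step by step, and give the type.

normal-order reduction sequence:
  (\(j : (\(ε : Type0). \(n : Nat). ε) Nat 1). j) ((\(l : Nat). l) 1)
  ~> (\(j : Nat). j) 1
  ~> 1
inferred type:
  Nat


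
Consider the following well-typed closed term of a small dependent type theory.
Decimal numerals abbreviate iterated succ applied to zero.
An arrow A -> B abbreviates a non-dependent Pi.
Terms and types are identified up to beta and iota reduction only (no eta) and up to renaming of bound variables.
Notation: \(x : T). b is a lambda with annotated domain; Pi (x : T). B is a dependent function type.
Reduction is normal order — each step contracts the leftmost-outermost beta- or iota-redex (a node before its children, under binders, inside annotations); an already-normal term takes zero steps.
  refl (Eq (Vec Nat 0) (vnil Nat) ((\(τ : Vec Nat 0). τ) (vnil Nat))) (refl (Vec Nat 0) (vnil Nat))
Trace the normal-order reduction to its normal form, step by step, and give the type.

reduction (normal order):
  refl (Eq (Vec Nat 0) (vnil Nat) ((\(τ : Vec Nat 0). τ) (vnil Nat))) (refl (Vec Nat 0) (vnil Nat))
  ~> refl (Eq (Vec Nat 0) (vnil Nat) (vnil Nat)) (refl (Vec Nat 0) (vnil Nat))
inferred type:
  Eq (Eq (Vec Nat 0) (vnil Nat) (vnil Nat)) (refl (Vec Nat 0) (vnil Nat)) (refl (Vec Nat 0) (vnil Nat))


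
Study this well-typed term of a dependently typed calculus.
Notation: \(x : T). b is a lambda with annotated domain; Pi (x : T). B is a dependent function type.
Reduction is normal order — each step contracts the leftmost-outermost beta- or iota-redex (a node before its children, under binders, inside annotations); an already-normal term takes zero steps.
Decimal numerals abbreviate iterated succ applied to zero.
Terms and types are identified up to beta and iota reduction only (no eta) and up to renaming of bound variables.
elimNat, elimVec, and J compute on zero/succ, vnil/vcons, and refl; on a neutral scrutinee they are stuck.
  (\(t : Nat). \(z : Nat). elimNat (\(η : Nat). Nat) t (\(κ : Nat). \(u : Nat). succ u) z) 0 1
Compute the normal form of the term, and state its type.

reduced normal form:
  1
inferred type:
  Nat


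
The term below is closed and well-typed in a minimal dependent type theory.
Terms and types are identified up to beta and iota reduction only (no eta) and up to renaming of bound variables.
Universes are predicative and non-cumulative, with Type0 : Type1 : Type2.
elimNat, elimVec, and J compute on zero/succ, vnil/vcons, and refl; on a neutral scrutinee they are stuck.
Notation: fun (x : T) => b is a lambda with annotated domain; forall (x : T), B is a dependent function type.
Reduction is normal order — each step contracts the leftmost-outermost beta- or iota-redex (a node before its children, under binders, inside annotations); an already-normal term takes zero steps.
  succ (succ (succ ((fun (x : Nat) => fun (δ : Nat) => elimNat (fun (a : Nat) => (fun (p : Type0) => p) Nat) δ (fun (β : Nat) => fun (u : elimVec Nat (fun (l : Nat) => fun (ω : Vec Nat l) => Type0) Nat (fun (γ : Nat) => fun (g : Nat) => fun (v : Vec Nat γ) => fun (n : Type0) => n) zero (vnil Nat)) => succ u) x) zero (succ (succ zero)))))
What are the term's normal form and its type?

reduced normal form:
  succ (succ (succ (succ (succ zero))))
the term's type:
  Nat
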